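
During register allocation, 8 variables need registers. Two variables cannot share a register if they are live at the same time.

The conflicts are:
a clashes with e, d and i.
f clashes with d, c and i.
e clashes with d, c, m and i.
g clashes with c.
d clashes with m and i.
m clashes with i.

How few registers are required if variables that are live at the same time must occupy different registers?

a, e, d, i are mutually in conflict, so at least 4 registers are needed.
4 registers suffice: register 1 → {f, e, g}; register 2 → {d, c}; register 3 → {i}; register 4 → {a, m}. No two conflicting variables share a register.

4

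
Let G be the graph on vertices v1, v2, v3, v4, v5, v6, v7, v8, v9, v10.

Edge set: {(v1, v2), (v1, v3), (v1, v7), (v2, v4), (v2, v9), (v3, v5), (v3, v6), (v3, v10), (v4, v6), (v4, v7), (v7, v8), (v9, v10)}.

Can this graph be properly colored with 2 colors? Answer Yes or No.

The cycle v10-v9-v2-v1-v3-v10 has odd length 5, so it cannot be 2-colored; at least 3 colors are needed.
So 2 colors are not enough.

No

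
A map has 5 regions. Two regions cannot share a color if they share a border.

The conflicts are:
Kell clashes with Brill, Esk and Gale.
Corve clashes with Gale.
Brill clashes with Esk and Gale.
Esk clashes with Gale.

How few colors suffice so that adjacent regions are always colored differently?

Kell, Brill, Esk, Gale pairwise conflict, so at least 4 colors are needed.
4 colors suffice: color 1 → {Gale}; color 2 → {Corve, Brill}; color 3 → {Kell}; color 4 → {Esk}. Each listed conflict is separated.

4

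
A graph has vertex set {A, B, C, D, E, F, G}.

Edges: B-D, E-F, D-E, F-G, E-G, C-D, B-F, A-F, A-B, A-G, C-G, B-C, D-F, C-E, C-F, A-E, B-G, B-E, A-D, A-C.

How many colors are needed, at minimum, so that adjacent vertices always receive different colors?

6

A, B, C, D, E, F form a clique, so at least 6 colors are needed.
6 colors suffice: color 1 → {C}; color 2 → {B}; color 3 → {E}; color 4 → {A}; color 5 → {F}; color 6 → {D, G}. Every edge joins two different colors.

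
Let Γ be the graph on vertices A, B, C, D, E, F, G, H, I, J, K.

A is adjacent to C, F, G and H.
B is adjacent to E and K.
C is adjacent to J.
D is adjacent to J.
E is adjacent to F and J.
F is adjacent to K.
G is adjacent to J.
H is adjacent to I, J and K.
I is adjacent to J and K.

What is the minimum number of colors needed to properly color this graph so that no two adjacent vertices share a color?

H, I, J form a triangle, so at least 3 colors are needed.
3 colors suffice: A=red, B=blue, C=blue, D=blue, E=green, F=blue, G=blue, H=blue, I=green, J=red, K=red. Each edge has distinct colors on its endpoints.

3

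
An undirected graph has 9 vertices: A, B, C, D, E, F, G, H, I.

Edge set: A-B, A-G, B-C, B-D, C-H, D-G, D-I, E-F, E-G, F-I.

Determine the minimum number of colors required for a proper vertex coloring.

3

The cycle I-D-G-E-F-I has odd length 5, so it cannot be 2-colored; at least 3 colors are needed.
3 colors suffice: color 1 → {B, G, H, I}; color 2 → {A, C, D, F}; color 3 → {E}. Each edge has distinct colors on its endpoints.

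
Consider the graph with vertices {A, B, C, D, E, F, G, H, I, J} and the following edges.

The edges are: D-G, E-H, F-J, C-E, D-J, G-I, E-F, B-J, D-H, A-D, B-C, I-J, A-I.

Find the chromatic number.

The cycle E-H-D-J-F-E has odd length 5, so it cannot be 2-colored; at least 3 colors are needed.
3 colors suffice: color 1 → {A, E, G, J}; color 2 → {B, D, F, I}; color 3 → {C, H}. Every edge joins two different colors.

3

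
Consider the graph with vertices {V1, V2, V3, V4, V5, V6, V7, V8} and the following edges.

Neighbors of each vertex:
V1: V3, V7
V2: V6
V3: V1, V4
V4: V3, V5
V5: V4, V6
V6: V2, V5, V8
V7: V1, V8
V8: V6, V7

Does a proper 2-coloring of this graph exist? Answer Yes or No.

The cycle V4-V5-V6-V8-V7-V1-V3-V4 has odd length 7, so it cannot be 2-colored; at least 3 colors are needed.
So 2 colors are not enough.

No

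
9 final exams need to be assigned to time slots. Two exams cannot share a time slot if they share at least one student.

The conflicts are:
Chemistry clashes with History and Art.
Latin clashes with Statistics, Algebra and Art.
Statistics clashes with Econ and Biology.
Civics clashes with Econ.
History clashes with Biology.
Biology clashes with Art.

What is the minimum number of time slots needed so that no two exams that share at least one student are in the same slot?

Latin and Algebra conflict, so at least 2 time slots are needed.
A valid assignment using 2 time slots: Chemistry=1, Latin=1, Statistics=2, Civics=2, History=2, Algebra=2, Econ=1, Biology=1, Art=2. No two conflicting exams share a time slot.

2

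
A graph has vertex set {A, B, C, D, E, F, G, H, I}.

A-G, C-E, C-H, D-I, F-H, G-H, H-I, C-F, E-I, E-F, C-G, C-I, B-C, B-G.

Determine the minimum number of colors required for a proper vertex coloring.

C, E, I form a triangle, so at least 3 colors are needed.
3 colors suffice: color red → {A, C, D}; color blue → {F, G, I}; color green → {B, E, H}. Every edge joins two different colors.

3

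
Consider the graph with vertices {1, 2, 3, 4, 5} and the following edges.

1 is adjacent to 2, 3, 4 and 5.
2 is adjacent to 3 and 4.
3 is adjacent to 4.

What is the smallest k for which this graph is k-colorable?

1, 2, 3, 4 are pairwise adjacent (a clique of size 4), so at least 4 colors are needed.
4 colors suffice: color red → {1}; color blue → {2, 5}; color green → {4}; color yellow → {3}. No two adjacent vertices share a color.

4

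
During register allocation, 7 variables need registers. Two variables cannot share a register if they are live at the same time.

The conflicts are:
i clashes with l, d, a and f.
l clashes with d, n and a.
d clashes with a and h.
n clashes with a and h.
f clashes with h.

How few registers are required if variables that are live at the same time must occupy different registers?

i, l, d, a pairwise conflict, so at least 4 registers are needed.
4 registers suffice: register 1 → {i, n}; register 2 → {d, f}; register 3 → {l, h}; register 4 → {a}. Every pair that conflicts lands in different registers.

4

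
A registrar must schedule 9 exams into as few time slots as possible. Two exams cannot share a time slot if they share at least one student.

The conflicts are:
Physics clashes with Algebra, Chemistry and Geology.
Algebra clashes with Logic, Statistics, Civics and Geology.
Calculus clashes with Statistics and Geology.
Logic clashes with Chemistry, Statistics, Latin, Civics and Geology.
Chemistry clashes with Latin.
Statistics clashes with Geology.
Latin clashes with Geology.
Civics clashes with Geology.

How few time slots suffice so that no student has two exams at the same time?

Algebra, Logic, Civics, Geology pairwise conflict, so at least 4 time slots are needed.
4 time slots suffice: Physics=2, Algebra=3, Calculus=2, Logic=2, Chemistry=1, Statistics=4, Latin=3, Civics=4, Geology=1. Every pair that conflicts lands in different time slots.

4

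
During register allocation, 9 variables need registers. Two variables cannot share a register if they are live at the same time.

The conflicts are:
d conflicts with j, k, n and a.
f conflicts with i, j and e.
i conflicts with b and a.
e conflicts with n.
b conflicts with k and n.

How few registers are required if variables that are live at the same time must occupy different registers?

The cycle b-k-d-a-i-b has odd length 5, so it cannot be 2-colored; at least 3 registers are needed.
3 registers suffice: d=1, f=1, i=2, j=2, e=3, b=1, k=2, n=2, a=3. Each listed conflict is separated.

3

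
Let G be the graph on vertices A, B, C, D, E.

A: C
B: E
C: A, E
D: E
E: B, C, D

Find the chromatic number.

2

D and E are adjacent, so at least 2 colors are needed.
A valid assignment using 2 colors: A=red, B=blue, C=blue, D=blue, E=red. Every edge joins two different colors.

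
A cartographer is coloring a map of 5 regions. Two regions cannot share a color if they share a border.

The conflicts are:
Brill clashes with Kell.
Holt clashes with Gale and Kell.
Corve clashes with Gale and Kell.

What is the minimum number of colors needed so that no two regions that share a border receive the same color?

Brill and Kell conflict, so at least 2 colors are needed.
2 colors suffice: Brill=2, Holt=2, Corve=2, Gale=1, Kell=1. Each listed conflict is separated.

2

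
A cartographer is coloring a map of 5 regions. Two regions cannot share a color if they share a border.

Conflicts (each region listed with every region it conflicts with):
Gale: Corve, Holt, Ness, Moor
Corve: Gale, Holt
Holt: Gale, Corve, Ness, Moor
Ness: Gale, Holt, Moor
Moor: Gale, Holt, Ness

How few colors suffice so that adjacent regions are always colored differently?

Gale, Holt, Ness, Moor are mutually in conflict, so at least 4 colors are needed.
4 colors suffice: Gale=2, Corve=3, Holt=1, Ness=3, Moor=4. No two conflicting regions share a color.

4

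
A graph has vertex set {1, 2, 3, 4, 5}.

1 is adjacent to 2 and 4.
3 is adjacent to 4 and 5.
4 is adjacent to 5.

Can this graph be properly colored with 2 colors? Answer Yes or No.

No

3, 4, 5 are mutually adjacent, so at least 3 colors are needed.
So 2 colors are not enough.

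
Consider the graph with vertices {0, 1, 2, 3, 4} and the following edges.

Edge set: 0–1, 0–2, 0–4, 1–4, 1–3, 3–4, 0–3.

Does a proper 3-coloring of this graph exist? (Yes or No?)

0, 1, 3, 4 are mutually adjacent (a clique of size 4), so at least 4 colors are needed.
So 3 colors are not enough.

No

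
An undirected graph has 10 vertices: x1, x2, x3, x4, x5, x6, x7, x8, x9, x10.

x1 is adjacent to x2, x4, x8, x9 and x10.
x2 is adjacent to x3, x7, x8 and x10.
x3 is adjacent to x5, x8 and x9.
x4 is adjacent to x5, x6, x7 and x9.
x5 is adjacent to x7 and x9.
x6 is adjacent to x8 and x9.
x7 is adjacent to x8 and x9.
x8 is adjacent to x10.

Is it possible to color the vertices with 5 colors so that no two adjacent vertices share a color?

The chromatic number is 4. x1, x2, x8, x10 form a clique, so at least 4 colors are needed.
A valid assignment using 4 colors: x1=3, x2=2, x3=3, x4=2, x5=4, x6=3, x7=3, x8=1, x9=1, x10=4.
Since 5 ≥ 4, a proper 5-coloring certainly exists.

Yes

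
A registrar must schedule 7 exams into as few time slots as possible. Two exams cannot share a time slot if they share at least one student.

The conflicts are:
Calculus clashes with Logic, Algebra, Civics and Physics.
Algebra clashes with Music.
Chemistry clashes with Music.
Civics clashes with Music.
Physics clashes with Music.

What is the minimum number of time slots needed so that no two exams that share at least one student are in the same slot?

Calculus and Logic conflict, so at least 2 time slots are needed.
2 time slots suffice: time slot 1 → {Calculus, Music}; time slot 2 → {Logic, Algebra, Chemistry, Civics, Physics}. No two conflicting exams share a time slot.

2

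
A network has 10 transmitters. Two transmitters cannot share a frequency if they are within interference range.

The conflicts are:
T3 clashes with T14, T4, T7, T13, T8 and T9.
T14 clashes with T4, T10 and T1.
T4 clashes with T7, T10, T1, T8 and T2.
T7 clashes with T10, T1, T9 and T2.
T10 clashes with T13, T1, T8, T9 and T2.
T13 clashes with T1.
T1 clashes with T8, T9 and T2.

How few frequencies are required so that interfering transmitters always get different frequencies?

T4, T7, T10, T1, T2 all conflict with each other, so at least 5 frequencies are needed.
5 frequencies suffice: frequency 1 → {T3, T10}; frequency 2 → {T1}; frequency 3 → {T4, T13, T9}; frequency 4 → {T14, T7, T8}; frequency 5 → {T2}. No two conflicting transmitters share a frequency.

5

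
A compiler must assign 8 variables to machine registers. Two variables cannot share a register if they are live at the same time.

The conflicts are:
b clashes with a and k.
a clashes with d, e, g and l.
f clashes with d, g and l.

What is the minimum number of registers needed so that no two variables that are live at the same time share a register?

2

a and g conflict, so at least 2 registers are needed.
Using 2 registers: b=2, a=1, f=1, d=2, k=1, e=2, g=2, l=2. Each listed conflict is separated.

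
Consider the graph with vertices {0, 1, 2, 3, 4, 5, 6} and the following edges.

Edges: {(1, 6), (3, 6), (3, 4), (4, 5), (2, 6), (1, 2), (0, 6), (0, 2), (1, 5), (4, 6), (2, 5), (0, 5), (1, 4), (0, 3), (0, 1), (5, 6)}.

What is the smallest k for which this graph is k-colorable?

5

0, 1, 2, 5, 6 are mutually adjacent (a clique of size 5), so at least 5 colors are needed.
5 colors suffice: color a → {6}; color b → {1, 3}; color c → {5}; color d → {0, 4}; color e → {2}. Every edge joins two different colors.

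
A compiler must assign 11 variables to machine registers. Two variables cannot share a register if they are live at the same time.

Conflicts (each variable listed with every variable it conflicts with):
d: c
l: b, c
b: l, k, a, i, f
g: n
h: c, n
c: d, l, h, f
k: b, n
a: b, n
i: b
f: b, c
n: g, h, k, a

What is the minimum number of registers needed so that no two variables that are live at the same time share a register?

b and i conflict, so at least 2 registers are needed.
2 registers suffice: d=2, l=2, b=1, g=2, h=2, c=1, k=2, a=2, i=2, f=2, n=1. Each listed conflict is separated.

2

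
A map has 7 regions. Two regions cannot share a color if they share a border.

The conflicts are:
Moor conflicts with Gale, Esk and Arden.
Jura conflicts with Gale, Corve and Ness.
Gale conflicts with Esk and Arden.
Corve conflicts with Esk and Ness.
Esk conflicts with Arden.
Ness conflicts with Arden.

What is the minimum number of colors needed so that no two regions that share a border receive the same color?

Moor, Gale, Esk, Arden are mutually in conflict, so at least 4 colors are needed.
4 colors suffice: color 1 → {Gale, Ness}; color 2 → {Jura, Esk}; color 3 → {Corve, Arden}; color 4 → {Moor}. Each listed conflict is separated.

4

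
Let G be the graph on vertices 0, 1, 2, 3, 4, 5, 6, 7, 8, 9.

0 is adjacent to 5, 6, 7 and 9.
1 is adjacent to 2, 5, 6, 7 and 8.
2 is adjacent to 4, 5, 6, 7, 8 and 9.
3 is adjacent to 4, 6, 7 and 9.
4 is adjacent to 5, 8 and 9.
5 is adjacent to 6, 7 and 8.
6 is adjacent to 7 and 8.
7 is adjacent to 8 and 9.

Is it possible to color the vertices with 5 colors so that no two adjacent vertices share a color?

No

1, 2, 5, 6, 7, 8 are mutually adjacent (a clique of size 6), so at least 6 colors are needed.
So 5 colors are not enough.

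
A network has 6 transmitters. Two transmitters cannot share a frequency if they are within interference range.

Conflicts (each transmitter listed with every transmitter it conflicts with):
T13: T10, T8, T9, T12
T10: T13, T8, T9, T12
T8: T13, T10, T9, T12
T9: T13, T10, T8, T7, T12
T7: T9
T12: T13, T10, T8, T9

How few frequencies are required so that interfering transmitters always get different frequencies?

T13, T10, T8, T9, T12 are mutually in conflict, so at least 5 frequencies are needed.
5 frequencies suffice: frequency 1 → {T9}; frequency 2 → {T10, T7}; frequency 3 → {T12}; frequency 4 → {T8}; frequency 5 → {T13}. No two conflicting transmitters share a frequency.

5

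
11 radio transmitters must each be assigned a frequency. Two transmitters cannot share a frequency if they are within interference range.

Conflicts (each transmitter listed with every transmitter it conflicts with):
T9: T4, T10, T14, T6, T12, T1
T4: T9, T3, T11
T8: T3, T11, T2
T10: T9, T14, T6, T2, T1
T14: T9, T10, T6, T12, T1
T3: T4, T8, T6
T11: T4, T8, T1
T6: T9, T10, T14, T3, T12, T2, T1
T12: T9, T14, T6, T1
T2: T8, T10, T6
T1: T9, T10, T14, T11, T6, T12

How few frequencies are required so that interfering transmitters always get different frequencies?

5

T9, T14, T6, T12, T1 pairwise conflict, so at least 5 frequencies are needed.
5 frequencies suffice: frequency 1 → {T4, T8, T6}; frequency 2 → {T3, T2, T1}; frequency 3 → {T9, T11}; frequency 4 → {T14}; frequency 5 → {T10, T12}. No two conflicting transmitters share a frequency.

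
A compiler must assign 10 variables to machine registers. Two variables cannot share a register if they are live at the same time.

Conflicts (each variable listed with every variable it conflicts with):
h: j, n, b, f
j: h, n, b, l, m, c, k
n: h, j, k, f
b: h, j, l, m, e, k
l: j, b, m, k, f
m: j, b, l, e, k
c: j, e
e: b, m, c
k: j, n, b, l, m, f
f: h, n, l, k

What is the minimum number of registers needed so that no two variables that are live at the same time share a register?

j, b, l, m, k are mutually in conflict, so at least 5 registers are needed.
5 registers suffice: register 1 → {j, e, f}; register 2 → {n, b, c}; register 3 → {h, k}; register 4 → {m}; register 5 → {l}. Every pair that conflicts lands in different registers.

5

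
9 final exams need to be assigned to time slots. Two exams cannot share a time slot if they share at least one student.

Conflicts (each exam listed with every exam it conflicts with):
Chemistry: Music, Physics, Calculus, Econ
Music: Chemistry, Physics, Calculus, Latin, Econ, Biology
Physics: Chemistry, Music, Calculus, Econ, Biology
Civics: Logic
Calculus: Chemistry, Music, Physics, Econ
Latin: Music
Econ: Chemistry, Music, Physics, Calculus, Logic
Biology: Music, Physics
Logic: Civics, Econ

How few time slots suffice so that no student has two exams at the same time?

Chemistry, Music, Physics, Calculus, Econ pairwise conflict, so at least 5 time slots are needed.
5 time slots suffice: Chemistry=5, Music=1, Physics=2, Civics=2, Calculus=4, Latin=2, Econ=3, Biology=3, Logic=1. Each listed conflict is separated.

5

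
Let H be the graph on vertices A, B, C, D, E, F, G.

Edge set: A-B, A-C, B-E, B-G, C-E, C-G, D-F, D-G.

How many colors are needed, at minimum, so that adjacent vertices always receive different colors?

2

D and G are adjacent, so at least 2 colors are needed.
2 colors suffice: color red → {A, E, F, G}; color blue → {B, C, D}. Every edge joins two different colors.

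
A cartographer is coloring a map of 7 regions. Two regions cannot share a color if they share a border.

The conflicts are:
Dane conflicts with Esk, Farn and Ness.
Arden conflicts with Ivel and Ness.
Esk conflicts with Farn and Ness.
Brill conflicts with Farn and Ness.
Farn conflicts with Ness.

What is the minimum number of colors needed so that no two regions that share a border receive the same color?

Dane, Esk, Farn, Ness pairwise conflict, so at least 4 colors are needed.
4 colors suffice: Dane=4, Arden=2, Esk=3, Brill=3, Ivel=1, Farn=2, Ness=1. Every pair that conflicts lands in different colors.

4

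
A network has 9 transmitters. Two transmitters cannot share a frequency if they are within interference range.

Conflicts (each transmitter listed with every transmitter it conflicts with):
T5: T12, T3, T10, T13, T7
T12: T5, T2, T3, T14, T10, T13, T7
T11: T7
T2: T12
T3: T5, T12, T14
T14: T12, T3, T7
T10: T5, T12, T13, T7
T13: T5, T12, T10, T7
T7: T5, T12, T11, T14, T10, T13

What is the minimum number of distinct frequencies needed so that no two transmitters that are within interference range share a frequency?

5

T5, T12, T10, T13, T7 all conflict with each other, so at least 5 frequencies are needed.
5 frequencies suffice: frequency 1 → {T12, T11}; frequency 2 → {T2, T3, T7}; frequency 3 → {T5, T14}; frequency 4 → {T10}; frequency 5 → {T13}. No two conflicting transmitters share a frequency.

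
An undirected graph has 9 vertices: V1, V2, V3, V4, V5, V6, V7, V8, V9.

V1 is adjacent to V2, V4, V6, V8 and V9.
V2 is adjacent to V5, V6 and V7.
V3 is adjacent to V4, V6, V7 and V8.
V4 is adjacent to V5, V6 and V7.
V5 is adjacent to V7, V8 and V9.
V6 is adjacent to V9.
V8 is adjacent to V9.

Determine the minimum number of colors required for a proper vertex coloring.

V1, V2, V6 are pairwise adjacent, so at least 3 colors are needed.
3 colors suffice: color 1 → {V6, V7, V8}; color 2 → {V1, V3, V5}; color 3 → {V2, V4, V9}. Every edge joins two different colors.

3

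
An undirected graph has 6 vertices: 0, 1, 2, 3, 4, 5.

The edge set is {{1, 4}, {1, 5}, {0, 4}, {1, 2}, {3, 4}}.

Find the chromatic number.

2

1 and 5 are adjacent, so at least 2 colors are needed.
A valid assignment using 2 colors: 0=b, 1=b, 2=a, 3=b, 4=a, 5=a. Every edge joins two different colors.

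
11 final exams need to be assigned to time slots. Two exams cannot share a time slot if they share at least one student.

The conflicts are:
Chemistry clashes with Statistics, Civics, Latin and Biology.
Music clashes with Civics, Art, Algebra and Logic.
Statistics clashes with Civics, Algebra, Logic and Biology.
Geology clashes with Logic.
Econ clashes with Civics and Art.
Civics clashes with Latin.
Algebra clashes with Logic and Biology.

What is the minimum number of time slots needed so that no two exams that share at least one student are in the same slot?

3

Statistics, Algebra, Logic pairwise conflict, so at least 3 time slots are needed.
3 time slots suffice: time slot 1 → {Music, Statistics, Geology, Econ, Latin}; time slot 2 → {Civics, Art, Logic, Biology}; time slot 3 → {Chemistry, Algebra}. Every pair that conflicts lands in different time slots.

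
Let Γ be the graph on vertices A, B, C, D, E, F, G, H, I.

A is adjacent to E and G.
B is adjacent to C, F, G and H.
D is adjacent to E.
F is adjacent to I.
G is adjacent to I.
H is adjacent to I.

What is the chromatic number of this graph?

2

D and E are adjacent, so at least 2 colors are needed.
2 colors suffice: color 1 → {A, B, D, I}; color 2 → {C, E, F, G, H}. No two adjacent vertices share a color.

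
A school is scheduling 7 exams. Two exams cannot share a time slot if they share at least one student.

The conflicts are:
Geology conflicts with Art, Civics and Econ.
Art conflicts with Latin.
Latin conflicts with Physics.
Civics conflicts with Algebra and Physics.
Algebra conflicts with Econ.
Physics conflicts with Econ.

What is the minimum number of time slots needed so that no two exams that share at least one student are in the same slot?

3

The cycle Geology-Econ-Physics-Latin-Art-Geology has odd length 5, so it cannot be 2-colored; at least 3 time slots are needed.
3 time slots suffice: time slot 1 → {Geology, Algebra, Physics}; time slot 2 → {Latin, Civics, Econ}; time slot 3 → {Art}. Every pair that conflicts lands in different time slots.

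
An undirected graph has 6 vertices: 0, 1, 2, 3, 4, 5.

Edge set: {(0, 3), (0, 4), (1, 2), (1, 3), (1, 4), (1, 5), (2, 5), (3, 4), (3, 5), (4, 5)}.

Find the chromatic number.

1, 3, 4, 5 are pairwise adjacent (a clique of size 4), so at least 4 colors are needed.
4 colors suffice: color red → {2, 4}; color blue → {0, 1}; color green → {5}; color yellow → {3}. Each edge has distinct colors on its endpoints.

4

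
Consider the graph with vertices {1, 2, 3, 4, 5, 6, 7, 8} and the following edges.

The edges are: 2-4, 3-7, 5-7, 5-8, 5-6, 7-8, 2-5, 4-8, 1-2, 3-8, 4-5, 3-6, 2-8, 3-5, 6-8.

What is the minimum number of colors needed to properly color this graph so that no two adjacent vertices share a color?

4

3, 5, 6, 8 are pairwise adjacent (a clique of size 4), so at least 4 colors are needed.
4 colors suffice: color red → {1, 8}; color blue → {5}; color green → {2, 3}; color yellow → {4, 6, 7}. Every edge joins two different colors.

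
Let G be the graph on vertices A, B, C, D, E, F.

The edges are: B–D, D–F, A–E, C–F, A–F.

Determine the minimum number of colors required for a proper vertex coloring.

C and F are adjacent, so at least 2 colors are needed.
2 colors suffice: color red → {B, E, F}; color blue → {A, C, D}. Every edge joins two different colors.

2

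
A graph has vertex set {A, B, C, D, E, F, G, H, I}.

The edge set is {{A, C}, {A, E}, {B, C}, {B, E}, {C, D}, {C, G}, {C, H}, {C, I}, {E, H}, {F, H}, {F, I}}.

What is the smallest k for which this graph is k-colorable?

C and G are adjacent, so at least 2 colors are needed.
2 colors suffice: color 1 → {C, E, F}; color 2 → {A, B, D, G, H, I}. Each edge has distinct colors on its endpoints.

2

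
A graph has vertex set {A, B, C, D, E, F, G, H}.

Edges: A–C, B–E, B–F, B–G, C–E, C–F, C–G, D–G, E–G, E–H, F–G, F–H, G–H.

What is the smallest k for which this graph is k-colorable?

B, E, G are mutually adjacent, so at least 3 colors are needed.
A valid assignment using 3 colors: A=red, B=green, C=green, D=blue, E=blue, F=blue, G=red, H=green. Each edge has distinct colors on its endpoints.

3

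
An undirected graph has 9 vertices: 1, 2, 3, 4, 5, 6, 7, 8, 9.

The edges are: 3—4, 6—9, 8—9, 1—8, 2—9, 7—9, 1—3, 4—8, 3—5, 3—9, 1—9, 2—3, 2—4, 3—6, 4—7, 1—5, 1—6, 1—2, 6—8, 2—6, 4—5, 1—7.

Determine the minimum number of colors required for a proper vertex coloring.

5

1, 2, 3, 6, 9 are pairwise adjacent (a clique of size 5), so at least 5 colors are needed.
A valid assignment using 5 colors: 1=red, 2=purple, 3=blue, 4=red, 5=green, 6=yellow, 7=blue, 8=blue, 9=green. No two adjacent vertices share a color.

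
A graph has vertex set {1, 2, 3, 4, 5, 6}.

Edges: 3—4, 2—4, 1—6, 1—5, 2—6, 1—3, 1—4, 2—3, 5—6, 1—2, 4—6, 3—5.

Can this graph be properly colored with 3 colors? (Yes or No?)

1, 2, 4, 6 are pairwise adjacent (a clique of size 4), so at least 4 colors are needed.
So 3 colors are not enough.

No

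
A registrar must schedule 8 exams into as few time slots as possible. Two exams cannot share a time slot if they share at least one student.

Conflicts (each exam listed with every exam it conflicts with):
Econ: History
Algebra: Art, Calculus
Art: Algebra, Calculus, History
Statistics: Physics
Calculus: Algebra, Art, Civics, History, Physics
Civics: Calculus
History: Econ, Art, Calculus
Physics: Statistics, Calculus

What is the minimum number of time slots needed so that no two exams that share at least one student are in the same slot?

Art, Calculus, History pairwise conflict, so at least 3 time slots are needed.
3 time slots suffice: Econ=1, Algebra=3, Art=2, Statistics=1, Calculus=1, Civics=2, History=3, Physics=2. Every pair that conflicts lands in different time slots.

3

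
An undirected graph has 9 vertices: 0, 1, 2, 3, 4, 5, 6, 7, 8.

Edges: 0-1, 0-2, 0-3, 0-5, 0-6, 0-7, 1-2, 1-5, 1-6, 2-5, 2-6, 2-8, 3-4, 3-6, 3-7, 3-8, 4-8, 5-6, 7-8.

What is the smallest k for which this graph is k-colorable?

0, 1, 2, 5, 6 are pairwise adjacent (a clique of size 5), so at least 5 colors are needed.
5 colors suffice: color red → {0, 8}; color blue → {2, 3}; color green → {4, 6, 7}; color yellow → {1}; color purple → {5}. Each edge has distinct colors on its endpoints.

5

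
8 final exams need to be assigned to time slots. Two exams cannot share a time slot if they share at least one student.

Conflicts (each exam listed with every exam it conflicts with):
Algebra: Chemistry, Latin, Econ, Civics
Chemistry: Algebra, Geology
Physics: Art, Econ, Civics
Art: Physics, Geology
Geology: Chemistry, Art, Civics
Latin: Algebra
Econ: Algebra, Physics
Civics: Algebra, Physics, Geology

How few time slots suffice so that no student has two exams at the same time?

2

Physics and Civics conflict, so at least 2 time slots are needed.
2 time slots suffice: time slot 1 → {Algebra, Physics, Geology}; time slot 2 → {Chemistry, Art, Latin, Econ, Civics}. Every pair that conflicts lands in different time slots.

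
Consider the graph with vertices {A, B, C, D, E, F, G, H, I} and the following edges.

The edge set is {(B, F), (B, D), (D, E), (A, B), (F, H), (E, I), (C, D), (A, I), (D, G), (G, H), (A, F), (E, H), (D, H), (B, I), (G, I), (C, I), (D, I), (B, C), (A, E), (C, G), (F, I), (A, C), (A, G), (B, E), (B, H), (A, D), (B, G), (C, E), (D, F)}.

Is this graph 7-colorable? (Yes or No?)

Yes

The chromatic number is 6. A, B, C, D, G, I are pairwise adjacent (a clique of size 6), so at least 6 colors are needed.
6 colors suffice: color 1 → {B}; color 2 → {D}; color 3 → {A, H}; color 4 → {I}; color 5 → {E, F, G}; color 6 → {C}.
Since 7 ≥ 6, a proper 7-coloring certainly exists.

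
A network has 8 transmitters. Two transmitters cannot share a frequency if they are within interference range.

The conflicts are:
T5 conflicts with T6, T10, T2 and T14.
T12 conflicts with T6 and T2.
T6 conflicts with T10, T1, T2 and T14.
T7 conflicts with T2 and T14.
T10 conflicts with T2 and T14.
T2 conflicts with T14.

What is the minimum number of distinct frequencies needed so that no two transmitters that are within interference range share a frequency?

5

T5, T6, T10, T2, T14 all conflict with each other, so at least 5 frequencies are needed.
5 frequencies suffice: T5=4, T12=3, T6=2, T7=2, T10=5, T1=1, T2=1, T14=3. Every pair that conflicts lands in different frequencies.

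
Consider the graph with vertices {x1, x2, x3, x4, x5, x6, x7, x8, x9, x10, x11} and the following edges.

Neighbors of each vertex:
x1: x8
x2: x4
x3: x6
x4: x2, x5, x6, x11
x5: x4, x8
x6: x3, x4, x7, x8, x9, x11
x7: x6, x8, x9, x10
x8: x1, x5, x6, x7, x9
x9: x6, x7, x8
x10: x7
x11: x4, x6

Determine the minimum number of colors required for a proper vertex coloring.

4

x6, x7, x8, x9 are mutually adjacent (a clique of size 4), so at least 4 colors are needed.
One proper 4-coloring: x1=1, x2=1, x3=2, x4=2, x5=1, x6=1, x7=3, x8=2, x9=4, x10=1, x11=3. Each edge has distinct colors on its endpoints.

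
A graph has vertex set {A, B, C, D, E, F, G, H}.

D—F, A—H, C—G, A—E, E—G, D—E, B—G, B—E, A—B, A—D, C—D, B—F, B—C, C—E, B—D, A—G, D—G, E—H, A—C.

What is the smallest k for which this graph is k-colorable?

A, B, C, D, E, G are pairwise adjacent (a clique of size 6), so at least 6 colors are needed.
6 colors suffice: color 1 → {E, F}; color 2 → {A}; color 3 → {D, H}; color 4 → {B}; color 5 → {G}; color 6 → {C}. No two adjacent vertices share a color.

6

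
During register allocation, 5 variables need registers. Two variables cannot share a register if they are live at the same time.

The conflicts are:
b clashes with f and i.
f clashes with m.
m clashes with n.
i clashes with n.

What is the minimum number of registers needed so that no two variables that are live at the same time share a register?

3

The cycle m-f-b-i-n-m has odd length 5, so it cannot be 2-colored; at least 3 registers are needed.
3 registers suffice: register 1 → {b, n}; register 2 → {m, i}; register 3 → {f}. Each listed conflict is separated.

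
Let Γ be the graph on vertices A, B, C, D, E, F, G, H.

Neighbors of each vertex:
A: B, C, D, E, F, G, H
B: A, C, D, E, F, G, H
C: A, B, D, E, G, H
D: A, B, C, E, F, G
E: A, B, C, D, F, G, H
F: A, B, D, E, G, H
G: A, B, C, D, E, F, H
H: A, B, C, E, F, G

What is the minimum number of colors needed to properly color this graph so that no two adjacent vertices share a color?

6

A, B, C, E, G, H form a clique, so at least 6 colors are needed.
A valid assignment using 6 colors: A=3, B=2, C=6, D=5, E=1, F=6, G=4, H=5. Every edge joins two different colors.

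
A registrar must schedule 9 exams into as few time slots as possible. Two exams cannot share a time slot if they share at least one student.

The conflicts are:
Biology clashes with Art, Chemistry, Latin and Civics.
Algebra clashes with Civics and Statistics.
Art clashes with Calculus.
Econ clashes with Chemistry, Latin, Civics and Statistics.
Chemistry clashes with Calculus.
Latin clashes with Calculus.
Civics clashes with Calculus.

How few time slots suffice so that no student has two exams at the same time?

Algebra and Statistics conflict, so at least 2 time slots are needed.
2 time slots suffice: time slot 1 → {Art, Chemistry, Latin, Civics, Statistics}; time slot 2 → {Biology, Algebra, Econ, Calculus}. Every pair that conflicts lands in different time slots.

2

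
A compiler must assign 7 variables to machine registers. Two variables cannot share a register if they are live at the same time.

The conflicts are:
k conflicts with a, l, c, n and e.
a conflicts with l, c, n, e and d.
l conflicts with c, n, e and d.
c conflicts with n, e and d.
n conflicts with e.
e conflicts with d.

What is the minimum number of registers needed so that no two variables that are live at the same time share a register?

k, a, l, c, n, e pairwise conflict, so at least 6 registers are needed.
6 registers suffice: k=5, a=3, l=4, c=2, n=6, e=1, d=5. No two conflicting variables share a register.

6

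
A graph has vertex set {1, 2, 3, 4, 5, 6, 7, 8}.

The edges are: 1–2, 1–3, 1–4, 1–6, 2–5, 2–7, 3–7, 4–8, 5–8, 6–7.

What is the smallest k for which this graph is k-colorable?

The cycle 1-4-8-5-2-1 has odd length 5, so it cannot be 2-colored; at least 3 colors are needed.
3 colors suffice: color a → {1, 7, 8}; color b → {2, 3, 4, 6}; color c → {5}. No two adjacent vertices share a color.

3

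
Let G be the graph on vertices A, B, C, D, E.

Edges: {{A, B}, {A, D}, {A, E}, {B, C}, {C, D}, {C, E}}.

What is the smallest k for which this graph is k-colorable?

2

C and D are adjacent, so at least 2 colors are needed.
2 colors suffice: color 1 → {A, C}; color 2 → {B, D, E}. No two adjacent vertices share a color.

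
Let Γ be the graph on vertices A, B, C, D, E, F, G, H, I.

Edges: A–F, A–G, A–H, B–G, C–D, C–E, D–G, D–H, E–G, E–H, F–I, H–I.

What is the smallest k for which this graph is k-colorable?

C and E are adjacent, so at least 2 colors are needed.
2 colors suffice: A=2, B=2, C=1, D=2, E=2, F=1, G=1, H=1, I=2. Every edge joins two different colors.

2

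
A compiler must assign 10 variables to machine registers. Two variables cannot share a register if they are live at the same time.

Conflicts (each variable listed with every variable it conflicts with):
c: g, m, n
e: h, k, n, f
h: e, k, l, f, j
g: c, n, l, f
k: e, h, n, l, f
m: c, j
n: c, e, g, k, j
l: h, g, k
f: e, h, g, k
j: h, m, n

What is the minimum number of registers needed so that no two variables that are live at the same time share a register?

4

e, h, k, f all conflict with each other, so at least 4 registers are needed.
4 registers suffice: c=3, e=3, h=1, g=2, k=2, m=1, n=1, l=3, f=4, j=2. Every pair that conflicts lands in different registers.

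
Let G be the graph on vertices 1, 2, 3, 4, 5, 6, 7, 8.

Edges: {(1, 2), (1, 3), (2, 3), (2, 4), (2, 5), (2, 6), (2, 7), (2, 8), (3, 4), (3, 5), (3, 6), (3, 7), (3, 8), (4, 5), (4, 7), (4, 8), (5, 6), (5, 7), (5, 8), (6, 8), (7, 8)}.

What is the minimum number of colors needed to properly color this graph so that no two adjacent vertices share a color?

2, 3, 4, 5, 7, 8 are mutually adjacent (a clique of size 6), so at least 6 colors are needed.
6 colors suffice: color red → {3}; color blue → {2}; color green → {1, 8}; color yellow → {5}; color purple → {6, 7}; color orange → {4}. Each edge has distinct colors on its endpoints.

6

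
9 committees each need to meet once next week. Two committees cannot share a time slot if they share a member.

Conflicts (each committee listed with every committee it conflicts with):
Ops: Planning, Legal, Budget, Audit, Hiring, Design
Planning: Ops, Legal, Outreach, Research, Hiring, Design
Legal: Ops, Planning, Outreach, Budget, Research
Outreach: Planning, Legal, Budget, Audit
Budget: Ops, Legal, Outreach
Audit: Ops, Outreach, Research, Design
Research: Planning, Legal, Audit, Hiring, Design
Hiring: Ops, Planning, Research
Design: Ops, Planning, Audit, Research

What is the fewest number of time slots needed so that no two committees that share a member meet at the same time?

3

Ops, Planning, Design are mutually in conflict, so at least 3 time slots are needed.
Using 3 time slots: Ops=2, Planning=1, Legal=3, Outreach=2, Budget=1, Audit=1, Research=2, Hiring=3, Design=3. Each listed conflict is separated.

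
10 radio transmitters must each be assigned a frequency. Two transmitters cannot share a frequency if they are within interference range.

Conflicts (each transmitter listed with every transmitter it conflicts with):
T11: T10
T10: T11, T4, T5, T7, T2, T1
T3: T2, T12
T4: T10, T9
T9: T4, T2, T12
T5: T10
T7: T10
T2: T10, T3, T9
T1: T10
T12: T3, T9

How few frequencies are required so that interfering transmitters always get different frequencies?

T9 and T2 conflict, so at least 2 frequencies are needed.
2 frequencies suffice: frequency 1 → {T10, T3, T9}; frequency 2 → {T11, T4, T5, T7, T2, T1, T12}. No two conflicting transmitters share a frequency.

2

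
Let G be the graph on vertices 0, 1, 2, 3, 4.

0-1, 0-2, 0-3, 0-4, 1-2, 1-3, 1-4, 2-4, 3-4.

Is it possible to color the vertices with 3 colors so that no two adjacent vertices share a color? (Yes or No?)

0, 1, 3, 4 form a clique, so at least 4 colors are needed.
So 3 colors are not enough.

No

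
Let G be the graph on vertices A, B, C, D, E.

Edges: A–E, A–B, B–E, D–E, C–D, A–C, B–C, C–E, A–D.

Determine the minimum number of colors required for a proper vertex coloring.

A, C, D, E are pairwise adjacent (a clique of size 4), so at least 4 colors are needed.
One proper 4-coloring: A=1, B=4, C=3, D=4, E=2. No two adjacent vertices share a color.

4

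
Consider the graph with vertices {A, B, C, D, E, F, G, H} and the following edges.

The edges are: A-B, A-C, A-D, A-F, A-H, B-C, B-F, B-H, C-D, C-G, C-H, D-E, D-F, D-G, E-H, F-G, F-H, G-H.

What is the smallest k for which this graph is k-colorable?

A, B, C, H form a clique, so at least 4 colors are needed.
A valid assignment using 4 colors: A=3, B=4, C=2, D=1, E=2, F=2, G=3, H=1. No two adjacent vertices share a color.

4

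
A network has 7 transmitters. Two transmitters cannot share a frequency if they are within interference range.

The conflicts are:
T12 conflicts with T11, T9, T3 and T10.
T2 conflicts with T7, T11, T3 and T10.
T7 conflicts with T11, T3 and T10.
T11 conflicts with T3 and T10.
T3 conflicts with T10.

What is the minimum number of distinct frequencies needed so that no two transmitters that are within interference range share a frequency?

5

T2, T7, T11, T3, T10 are mutually in conflict, so at least 5 frequencies are needed.
5 frequencies suffice: frequency 1 → {T9, T10}; frequency 2 → {T11}; frequency 3 → {T3}; frequency 4 → {T12, T7}; frequency 5 → {T2}. Every pair that conflicts lands in different frequencies.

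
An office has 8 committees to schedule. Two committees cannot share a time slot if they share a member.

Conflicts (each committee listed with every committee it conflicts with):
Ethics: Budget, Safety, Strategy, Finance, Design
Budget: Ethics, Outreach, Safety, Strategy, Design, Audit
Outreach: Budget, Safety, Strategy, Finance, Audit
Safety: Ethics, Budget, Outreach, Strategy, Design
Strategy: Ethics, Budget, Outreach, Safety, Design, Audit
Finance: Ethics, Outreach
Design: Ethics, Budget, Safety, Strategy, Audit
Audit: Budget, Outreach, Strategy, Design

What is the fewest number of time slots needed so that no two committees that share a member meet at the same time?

5

Ethics, Budget, Safety, Strategy, Design are mutually in conflict, so at least 5 time slots are needed.
5 time slots suffice: time slot 1 → {Strategy, Finance}; time slot 2 → {Budget}; time slot 3 → {Ethics, Outreach}; time slot 4 → {Safety, Audit}; time slot 5 → {Design}. Every pair that conflicts lands in different time slots.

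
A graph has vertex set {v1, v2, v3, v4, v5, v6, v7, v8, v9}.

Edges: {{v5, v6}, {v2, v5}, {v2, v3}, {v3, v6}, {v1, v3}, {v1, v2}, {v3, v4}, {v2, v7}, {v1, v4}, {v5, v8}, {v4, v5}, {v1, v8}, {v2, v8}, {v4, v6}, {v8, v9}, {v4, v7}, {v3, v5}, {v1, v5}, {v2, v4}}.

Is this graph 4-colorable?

No

v1, v2, v3, v4, v5 are mutually adjacent (a clique of size 5), so at least 5 colors are needed.
So 4 colors are not enough.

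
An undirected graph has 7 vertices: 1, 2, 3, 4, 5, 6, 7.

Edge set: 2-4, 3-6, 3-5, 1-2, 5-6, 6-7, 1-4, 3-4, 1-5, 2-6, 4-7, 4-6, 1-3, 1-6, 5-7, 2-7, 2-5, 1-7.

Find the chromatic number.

1, 2, 4, 6, 7 are mutually adjacent (a clique of size 5), so at least 5 colors are needed.
One proper 5-coloring: 1=b, 2=c, 3=c, 4=d, 5=d, 6=a, 7=e. Every edge joins two different colors.

5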